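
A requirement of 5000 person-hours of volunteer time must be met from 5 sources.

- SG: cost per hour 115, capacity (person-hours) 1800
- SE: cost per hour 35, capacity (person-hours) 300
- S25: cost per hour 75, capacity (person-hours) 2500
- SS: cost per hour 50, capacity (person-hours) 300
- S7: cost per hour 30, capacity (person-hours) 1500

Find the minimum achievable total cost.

Fill from the cheapest source first.
S7 at 30: take all 1500 person-hours → 3500 still needed.
SE (35): use full 300 → 3200 person-hours to go.
Take 300 from SS at 50 → need 2900 more.
Take 2500 from S25 at 75 → need 400 more.
SG at 115: take 400 of its 1800 → requirement met.
Cost = 1500×30 + 300×35 + 300×50 + 2500×75 + 400×115 = 304000.

304000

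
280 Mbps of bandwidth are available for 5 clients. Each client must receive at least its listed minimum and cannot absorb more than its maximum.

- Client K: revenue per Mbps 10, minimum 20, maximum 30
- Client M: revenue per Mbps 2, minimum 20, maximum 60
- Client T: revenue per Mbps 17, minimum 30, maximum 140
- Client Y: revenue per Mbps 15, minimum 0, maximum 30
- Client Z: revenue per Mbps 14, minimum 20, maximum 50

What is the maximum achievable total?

3890

Meeting every minimum uses 20+20+30+0+20 = 90 Mbps, leaving 190.
Order the clients by revenue per Mbps: Client T 17 > Client Y 15 > Client Z 14 > Client K 10 > Client M 2.
Client T: +110 to 140 (cap) — 80 left.
Give Client Y 30 more to hit its cap of 30 — 50 left.
Client Z takes 30 more to reach its cap of 50 — 20 left.
Client K takes 10 more to reach its cap of 30 — 10 left.
Client M: +10 (room for 40) → 30. Pool exhausted.
Total = 10×30 + 2×30 + 17×140 + 15×30 + 14×50 = 3890.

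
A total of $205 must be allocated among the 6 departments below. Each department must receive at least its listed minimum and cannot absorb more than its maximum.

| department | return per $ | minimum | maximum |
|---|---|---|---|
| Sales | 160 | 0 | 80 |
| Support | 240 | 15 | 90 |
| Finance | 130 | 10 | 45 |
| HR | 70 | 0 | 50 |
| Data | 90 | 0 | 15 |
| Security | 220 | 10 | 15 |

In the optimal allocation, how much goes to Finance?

Meeting every minimum uses 0+15+10+0+0+10 = 35 $, leaving 170.
Highest return per $ first: Support 240 > Security 220 > Sales 160 > Finance 130 > Data 90 > HR 70.
Support takes 75 more to reach its cap of 90 ; 95 left.
Security takes 5 more to reach its cap of 15 ; 90 left.
Give Sales 80 more to hit its cap of 80 ; 10 left.
Finance has room for 35 more but only 10 remain, so it gets 20.

20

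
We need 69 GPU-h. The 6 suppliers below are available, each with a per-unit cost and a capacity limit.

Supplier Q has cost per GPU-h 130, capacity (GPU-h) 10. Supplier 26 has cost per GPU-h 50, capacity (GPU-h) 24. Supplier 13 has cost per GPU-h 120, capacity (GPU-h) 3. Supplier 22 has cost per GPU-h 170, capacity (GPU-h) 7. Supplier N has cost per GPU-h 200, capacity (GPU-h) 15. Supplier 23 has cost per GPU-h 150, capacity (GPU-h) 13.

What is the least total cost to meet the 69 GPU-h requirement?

Fill from the cheapest supplier first.
Take 24 from Supplier 26 at 50 ; need 45 more.
Supplier 13 at 120: take all 3 GPU-h ; 42 still needed.
Supplier Q at 130: take all 10 GPU-h ; 32 still needed.
Supplier 23 (150): use full 13 ; 19 GPU-h to go.
Supplier 22 at 170: take all 7 GPU-h ; 12 still needed.
Take 12 from Supplier N at 200 to finish.
Cost = 24×50 + 3×120 + 10×130 + 13×150 + 7×170 + 12×200 = 8400.

8400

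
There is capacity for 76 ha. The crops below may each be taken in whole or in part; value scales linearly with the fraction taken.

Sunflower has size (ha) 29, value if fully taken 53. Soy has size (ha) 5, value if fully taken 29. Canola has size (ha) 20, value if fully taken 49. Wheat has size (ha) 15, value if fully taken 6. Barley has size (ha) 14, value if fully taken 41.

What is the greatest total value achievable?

175.2

Best value per unit of size first: Soy 29/5≈5.8, Barley 41/14≈2.93, Canola 49/20≈2.45, Sunflower 53/29≈1.83, Wheat 6/15≈0.4.
Soy: take in full, 5 ha for value 29 → 71 left.
Take all of Barley (14 ha, value 41) → 57 ha left.
Canola: take in full, 20 ha for value 49 → 37 left.
All 29 ha of Sunflower fit (value 53) → 8 remain.
Only 8 ha remain; take 8/15 of Wheat for value 6×8/15 = 3.2.
Total value = 175.2.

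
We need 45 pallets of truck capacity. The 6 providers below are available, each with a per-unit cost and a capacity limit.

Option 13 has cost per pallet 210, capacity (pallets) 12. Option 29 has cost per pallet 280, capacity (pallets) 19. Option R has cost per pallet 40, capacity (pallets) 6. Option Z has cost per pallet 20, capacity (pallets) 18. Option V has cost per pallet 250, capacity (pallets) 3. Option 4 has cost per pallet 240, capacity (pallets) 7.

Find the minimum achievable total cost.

5300

Use providers in increasing cost order.
Take 18 from Option Z at 20 ; need 27 more.
Option R at 40: take all 6 pallets ; 21 still needed.
Option 13 (210): use full 12 ; 9 pallets to go.
Option 4 at 240: take all 7 pallets ; 2 still needed.
Option V at 250: take 2 of its 3 ; requirement met.
Option 29: unused.
Cost = 18×20 + 6×40 + 12×210 + 7×240 + 2×250 = 5300.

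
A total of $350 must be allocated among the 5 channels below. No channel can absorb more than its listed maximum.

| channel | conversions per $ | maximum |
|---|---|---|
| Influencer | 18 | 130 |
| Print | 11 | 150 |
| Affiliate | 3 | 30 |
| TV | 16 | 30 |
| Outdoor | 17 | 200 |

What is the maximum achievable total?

6060

Highest conversions per $ first: Influencer 18 > Outdoor 17 > TV 16 > Print 11 > Affiliate 3.
Influencer: +130 to 130 (cap) → 220 left.
Give Outdoor 200 to hit its cap of 200 → 20 left.
TV: +20 (room for 30) → 20. Pool exhausted.
Total = 18×130 + 16×20 + 17×200 = 6060.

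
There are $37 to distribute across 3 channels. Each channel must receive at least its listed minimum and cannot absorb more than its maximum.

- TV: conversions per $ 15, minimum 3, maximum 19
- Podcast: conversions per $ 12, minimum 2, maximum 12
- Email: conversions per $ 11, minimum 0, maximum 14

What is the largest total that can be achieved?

495

Meeting every minimum uses 3+2+0 = 5 $, leaving 32.
Rank by conversions per $: TV 15 > Podcast 12 > Email 11.
TV takes 16 more to reach its cap of 19 → 16 left.
Podcast: +10 to 12 (cap) → 6 left.
Email has room for 14 more but only 6 remain, so it gets 6.
Total = 15×19 + 12×12 + 11×6 = 495.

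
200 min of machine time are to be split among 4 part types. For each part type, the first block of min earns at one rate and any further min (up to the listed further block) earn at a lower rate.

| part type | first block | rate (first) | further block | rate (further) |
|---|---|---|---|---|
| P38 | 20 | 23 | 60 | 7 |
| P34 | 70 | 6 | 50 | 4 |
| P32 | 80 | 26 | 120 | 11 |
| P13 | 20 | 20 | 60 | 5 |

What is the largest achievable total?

3820

Treat each block as its own option and order by rate: P32/tier1 26 > P38/tier1 23 > P13/tier1 20 > P32/tier2 11 > P38/tier2 7 > P34/tier1 6 > P13/tier2 5 > P34/tier2 4.
P32 tier1 at 26: fill all 80 ; 120 left.
Fill P38 tier1 block (20 at 23) ; 100 left.
Fill P13 tier1 block (20 at 20) ; 80 left.
P32/tier2: +80 of 120 at 11; pool empty.
Total = 26×80 + 23×20 + 20×20 + 11×80 = 3820.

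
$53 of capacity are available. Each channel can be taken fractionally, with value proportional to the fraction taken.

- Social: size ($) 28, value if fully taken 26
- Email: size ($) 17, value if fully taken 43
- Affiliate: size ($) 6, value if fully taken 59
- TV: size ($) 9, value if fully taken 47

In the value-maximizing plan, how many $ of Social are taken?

21

Best value per unit of size first: Affiliate 59/6≈9.83, TV 47/9≈5.22, Email 43/17≈2.53, Social 26/28≈0.929.
All 6 $ of Affiliate fit (value 59) ; 47 remain.
TV: take in full, 9 $ for value 47 ; 38 left.
Email: take in full, 17 $ for value 43 ; 21 left.
Only 21 $ remain; take 21/28 of Social for value 26×21/28 = 19.5.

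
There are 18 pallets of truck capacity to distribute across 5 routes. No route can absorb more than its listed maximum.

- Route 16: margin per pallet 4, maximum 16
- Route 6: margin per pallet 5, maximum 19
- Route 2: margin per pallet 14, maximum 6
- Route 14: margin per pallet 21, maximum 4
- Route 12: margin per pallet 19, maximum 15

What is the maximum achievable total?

350

Order the routes by margin per pallet: Route 14 21 > Route 12 19 > Route 2 14 > Route 6 5 > Route 16 4.
Route 14 takes 4 to reach its cap of 4 ; 14 left.
Only 14 left; Route 12 takes them to reach 14.
Total = 21×4 + 19×14 = 350.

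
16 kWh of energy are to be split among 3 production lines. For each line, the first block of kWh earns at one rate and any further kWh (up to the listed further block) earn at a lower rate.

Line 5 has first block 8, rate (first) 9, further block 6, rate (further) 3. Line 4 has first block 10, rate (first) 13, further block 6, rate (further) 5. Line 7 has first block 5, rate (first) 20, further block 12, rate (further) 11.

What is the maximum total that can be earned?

241

Treat each block as its own option and order by rate: Line 7/tier1 20 > Line 4/tier1 13 > Line 7/tier2 11 > Line 5/tier1 9 > Line 4/tier2 5 > Line 5/tier2 3.
Fill Line 7 tier1 block (5 at 20) ; 11 left.
Fill Line 4 tier1 block (10 at 13) ; 1 left.
1 remain; put them into Line 7 tier2 at 11.
Total = 20×5 + 13×10 + 11×1 = 241.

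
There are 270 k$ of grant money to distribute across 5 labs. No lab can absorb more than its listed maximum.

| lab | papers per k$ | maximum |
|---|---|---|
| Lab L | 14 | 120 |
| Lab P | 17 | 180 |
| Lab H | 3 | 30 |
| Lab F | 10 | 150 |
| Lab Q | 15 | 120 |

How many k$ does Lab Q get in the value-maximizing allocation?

90

Rank by papers per k$: Lab P 17 > Lab Q 15 > Lab L 14 > Lab F 10 > Lab H 3.
Lab P takes 180 to reach its cap of 180 — 90 left.
Lab Q: +90 (room for 120) → 90. Pool exhausted.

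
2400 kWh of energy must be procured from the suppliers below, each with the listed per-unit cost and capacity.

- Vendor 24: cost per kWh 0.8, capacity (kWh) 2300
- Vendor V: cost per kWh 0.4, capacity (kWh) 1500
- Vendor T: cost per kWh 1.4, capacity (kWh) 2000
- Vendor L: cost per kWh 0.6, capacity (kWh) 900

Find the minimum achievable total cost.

Use suppliers in increasing cost order.
Vendor V at 0.4: take all 1500 kWh → 900 still needed.
Take 900 from Vendor L at 0.6 → need 0 more.
Vendor 24, Vendor T: unused.
Cost = 1500×0.4 + 900×0.6 = 1140.

1140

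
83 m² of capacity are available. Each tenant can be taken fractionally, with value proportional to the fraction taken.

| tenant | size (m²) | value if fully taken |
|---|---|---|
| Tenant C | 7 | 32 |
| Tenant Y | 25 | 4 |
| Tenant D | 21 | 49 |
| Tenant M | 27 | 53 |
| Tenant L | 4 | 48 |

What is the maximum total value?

Sort by value density: Tenant L 48/4≈12, Tenant C 32/7≈4.57, Tenant D 49/21≈2.33, Tenant M 53/27≈1.96, Tenant Y 4/25≈0.16.
Take all of Tenant L (4 m², value 48) → 79 m² left.
Take all of Tenant C (7 m², value 32) → 72 m² left.
Take all of Tenant D (21 m², value 49) → 51 m² left.
All 27 m² of Tenant M fit (value 53) → 24 remain.
Only 24 m² remain; take 24/25 of Tenant Y for value 4×24/25 = 3.84.
Total value = 185.84.

185.84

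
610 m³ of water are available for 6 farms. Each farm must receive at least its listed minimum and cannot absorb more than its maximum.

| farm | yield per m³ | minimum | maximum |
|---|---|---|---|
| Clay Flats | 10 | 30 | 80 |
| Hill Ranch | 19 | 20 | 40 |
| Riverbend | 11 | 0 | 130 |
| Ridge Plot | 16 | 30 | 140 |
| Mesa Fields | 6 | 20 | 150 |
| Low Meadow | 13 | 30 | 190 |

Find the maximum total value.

7880

Meeting every minimum uses 30+20+0+30+20+30 = 130 m³, leaving 480.
Highest yield per m³ first: Hill Ranch 19 > Ridge Plot 16 > Low Meadow 13 > Riverbend 11 > Clay Flats 10 > Mesa Fields 6.
Give Hill Ranch 20 more to hit its cap of 40 ; 460 left.
Give Ridge Plot 110 more to hit its cap of 140 ; 350 left.
Low Meadow: +160 to 190 (cap) ; 190 left.
Give Riverbend 130 more to hit its cap of 130 ; 60 left.
Clay Flats takes 50 more to reach its cap of 80 ; 10 left.
Only 10 left; Mesa Fields takes them to reach 30.
Total = 10×80 + 19×40 + 11×130 + 16×140 + 6×30 + 13×190 = 7880.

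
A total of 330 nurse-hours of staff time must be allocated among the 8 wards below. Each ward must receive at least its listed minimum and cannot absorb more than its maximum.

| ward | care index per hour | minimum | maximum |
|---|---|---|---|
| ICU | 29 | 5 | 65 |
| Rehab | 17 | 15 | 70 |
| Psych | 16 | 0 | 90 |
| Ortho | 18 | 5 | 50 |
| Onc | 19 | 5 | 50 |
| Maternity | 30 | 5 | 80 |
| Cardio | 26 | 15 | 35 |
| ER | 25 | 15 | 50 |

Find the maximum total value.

8280

Meeting every minimum uses 5+15+0+5+5+5+15+15 = 65 nurse-hours, leaving 265.
Rank by care index per hour: Maternity 30 > ICU 29 > Cardio 26 > ER 25 > Onc 19 > Ortho 18 > Rehab 17 > Psych 16.
Maternity takes 75 more to reach its cap of 80 → 190 left.
ICU takes 60 more to reach its cap of 65 → 130 left.
Cardio takes 20 more to reach its cap of 35 → 110 left.
ER: +35 to 50 (cap) → 75 left.
Give Onc 45 more to hit its cap of 50 → 30 left.
Ortho: +30 (room for 45) → 35. Pool exhausted.
Total = 29×65 + 17×15 + 18×35 + 19×50 + 30×80 + 26×35 + 25×50 = 8280.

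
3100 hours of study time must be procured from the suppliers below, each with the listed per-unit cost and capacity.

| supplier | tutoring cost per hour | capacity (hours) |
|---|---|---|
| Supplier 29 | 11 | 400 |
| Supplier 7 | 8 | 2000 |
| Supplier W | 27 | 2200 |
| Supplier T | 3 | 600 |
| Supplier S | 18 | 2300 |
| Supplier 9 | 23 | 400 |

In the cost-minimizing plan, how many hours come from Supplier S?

Use suppliers in increasing cost order.
Supplier T (3): use full 600 — 2500 hours to go.
Take 2000 from Supplier 7 at 8 — need 500 more.
Supplier 29 at 11: take all 400 hours — 100 still needed.
Supplier S (18): take the remaining 100 — done.
Supplier 9, Supplier W: unused.

100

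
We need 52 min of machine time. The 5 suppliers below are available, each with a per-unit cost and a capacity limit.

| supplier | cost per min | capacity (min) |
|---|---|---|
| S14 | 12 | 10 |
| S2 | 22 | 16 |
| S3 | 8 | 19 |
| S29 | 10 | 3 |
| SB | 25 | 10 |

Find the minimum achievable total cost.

Fill from the cheapest supplier first.
S3 (8): use full 19 → 33 min to go.
S29 at 10: take all 3 min → 30 still needed.
S14 at 12: take all 10 min → 20 still needed.
S2 (22): use full 16 → 4 min to go.
SB (25): take the remaining 4 → done.
Cost = 19×8 + 3×10 + 10×12 + 16×22 + 4×25 = 754.

754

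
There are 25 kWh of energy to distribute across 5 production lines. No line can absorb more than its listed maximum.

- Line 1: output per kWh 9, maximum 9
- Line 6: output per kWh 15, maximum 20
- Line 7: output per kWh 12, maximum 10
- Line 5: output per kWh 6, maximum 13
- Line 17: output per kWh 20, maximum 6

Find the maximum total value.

405

Highest output per kWh first: Line 17 20 > Line 6 15 > Line 7 12 > Line 1 9 > Line 5 6.
Line 17 takes 6 to reach its cap of 6 — 19 left.
Line 6 has room for 20 but only 19 remain, so it gets 19.
Total = 15×19 + 20×6 = 405.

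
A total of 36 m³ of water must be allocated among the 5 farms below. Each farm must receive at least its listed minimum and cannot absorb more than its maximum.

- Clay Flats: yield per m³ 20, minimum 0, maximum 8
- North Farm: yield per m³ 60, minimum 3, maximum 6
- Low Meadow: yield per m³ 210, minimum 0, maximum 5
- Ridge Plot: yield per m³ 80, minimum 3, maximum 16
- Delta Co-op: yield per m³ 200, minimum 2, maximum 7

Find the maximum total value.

Meeting every minimum uses 0+3+0+3+2 = 8 m³, leaving 28.
Highest yield per m³ first: Low Meadow 210 > Delta Co-op 200 > Ridge Plot 80 > North Farm 60 > Clay Flats 20.
Give Low Meadow 5 more to hit its cap of 5 — 23 left.
Give Delta Co-op 5 more to hit its cap of 7 — 18 left.
Ridge Plot: +13 to 16 (cap) — 5 left.
North Farm: +3 to 6 (cap) — 2 left.
Clay Flats has room for 8 more but only 2 remain, so it gets 2.
Total = 20×2 + 60×6 + 210×5 + 80×16 + 200×7 = 4130.

4130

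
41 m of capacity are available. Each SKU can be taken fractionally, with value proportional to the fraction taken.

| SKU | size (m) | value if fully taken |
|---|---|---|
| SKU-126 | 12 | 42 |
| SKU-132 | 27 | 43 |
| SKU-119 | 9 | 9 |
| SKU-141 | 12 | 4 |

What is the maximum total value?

Best value per unit of size first: SKU-126 42/12≈3.5, SKU-132 43/27≈1.59, SKU-119 9/9≈1, SKU-141 4/12≈0.333.
SKU-126: take in full, 12 m for value 42 → 29 left.
SKU-132: take in full, 27 m for value 43 → 2 left.
Only 2 m remain; take 2/9 of SKU-119 for value 9×2/9 = 2.
Total value = 87.

87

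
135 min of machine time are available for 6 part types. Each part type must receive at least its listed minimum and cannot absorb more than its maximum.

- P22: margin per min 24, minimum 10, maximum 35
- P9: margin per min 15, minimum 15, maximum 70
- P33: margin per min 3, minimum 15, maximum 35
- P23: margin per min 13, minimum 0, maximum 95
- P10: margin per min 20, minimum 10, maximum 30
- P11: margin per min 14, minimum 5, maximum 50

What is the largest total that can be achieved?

2305

Meeting every minimum uses 10+15+15+0+10+5 = 55 min, leaving 80.
Rank by margin per min: P22 24 > P10 20 > P9 15 > P11 14 > P23 13 > P33 3.
P22 takes 25 more to reach its cap of 35 → 55 left.
P10: +20 to 30 (cap) → 35 left.
P9 has room for 55 more but only 35 remain, so it gets 50.
Total = 24×35 + 15×50 + 3×15 + 20×30 + 14×5 = 2305.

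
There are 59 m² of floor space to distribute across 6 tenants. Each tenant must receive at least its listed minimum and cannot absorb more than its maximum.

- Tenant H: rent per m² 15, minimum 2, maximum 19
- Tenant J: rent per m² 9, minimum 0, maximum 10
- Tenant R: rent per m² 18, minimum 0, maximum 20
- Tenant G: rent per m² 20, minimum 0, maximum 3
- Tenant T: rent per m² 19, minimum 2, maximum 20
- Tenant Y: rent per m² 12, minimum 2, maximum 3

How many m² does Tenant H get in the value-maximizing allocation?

14

Meeting every minimum uses 2+0+0+0+2+2 = 6 m², leaving 53.
Order the tenants by rent per m²: Tenant G 20 > Tenant T 19 > Tenant R 18 > Tenant H 15 > Tenant Y 12 > Tenant J 9.
Tenant G takes 3 more to reach its cap of 3 ; 50 left.
Give Tenant T 18 more to hit its cap of 20 ; 32 left.
Tenant R: +20 to 20 (cap) ; 12 left.
Tenant H: +12 (room for 17) → 14. Pool exhausted.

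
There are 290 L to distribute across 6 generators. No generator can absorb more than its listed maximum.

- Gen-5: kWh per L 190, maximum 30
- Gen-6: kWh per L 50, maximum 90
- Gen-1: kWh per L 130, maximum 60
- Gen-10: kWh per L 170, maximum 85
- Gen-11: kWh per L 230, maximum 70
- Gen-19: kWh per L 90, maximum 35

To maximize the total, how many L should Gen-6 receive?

Order the generators by kWh per L: Gen-11 230 > Gen-5 190 > Gen-10 170 > Gen-1 130 > Gen-19 90 > Gen-6 50.
Gen-11: +70 to 70 (cap) — 220 left.
Gen-5 takes 30 to reach its cap of 30 — 190 left.
Gen-10: +85 to 85 (cap) — 105 left.
Gen-1: +60 to 60 (cap) — 45 left.
Gen-19: +35 to 35 (cap) — 10 left.
Only 10 left; Gen-6 takes them to reach 10.

10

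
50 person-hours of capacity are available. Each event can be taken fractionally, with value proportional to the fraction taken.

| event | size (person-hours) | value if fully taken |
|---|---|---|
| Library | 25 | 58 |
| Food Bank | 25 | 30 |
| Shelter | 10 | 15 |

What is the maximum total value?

Rank by value-to-size ratio: Library 58/25≈2.32, Shelter 15/10≈1.5, Food Bank 30/25≈1.2.
Take all of Library (25 person-hours, value 58) → 25 person-hours left.
Shelter: take in full, 10 person-hours for value 15 → 15 left.
Only 15 person-hours remain; take 15/25 of Food Bank for value 30×15/25 = 18.
Total value = 91.

91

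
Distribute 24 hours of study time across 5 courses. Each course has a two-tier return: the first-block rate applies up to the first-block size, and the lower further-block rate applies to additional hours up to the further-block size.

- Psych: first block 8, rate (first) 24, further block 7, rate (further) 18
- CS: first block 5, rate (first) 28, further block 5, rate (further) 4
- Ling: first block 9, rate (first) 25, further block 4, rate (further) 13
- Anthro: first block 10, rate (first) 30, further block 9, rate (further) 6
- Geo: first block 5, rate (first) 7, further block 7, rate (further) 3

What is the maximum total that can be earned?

665

Treat each block as its own option and order by rate: Anthro/first 30 > CS/first 28 > Ling/first 25 > Psych/first 24 > Psych/second 18 > Ling/second 13 > Geo/first 7 > Anthro/second 6 > CS/second 4 > Geo/second 3.
Fill Anthro first block (10 at 30) — 14 left.
Fill CS first block (5 at 28) — 9 left.
Ling/first (25): +9 — 0 left.
Total = 30×10 + 28×5 + 25×9 = 665.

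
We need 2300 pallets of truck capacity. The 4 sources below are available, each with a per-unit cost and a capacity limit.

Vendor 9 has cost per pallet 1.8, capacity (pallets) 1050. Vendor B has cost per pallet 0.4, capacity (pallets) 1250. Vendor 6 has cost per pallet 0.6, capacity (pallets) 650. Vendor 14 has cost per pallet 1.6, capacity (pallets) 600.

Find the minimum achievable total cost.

Fill from the cheapest source first.
Take 1250 from Vendor B at 0.4 — need 1050 more.
Take 650 from Vendor 6 at 0.6 — need 400 more.
Vendor 14 (1.6): take the remaining 400 — done.
Vendor 9: unused.
Cost = 1250×0.4 + 650×0.6 + 400×1.6 = 1530.

1530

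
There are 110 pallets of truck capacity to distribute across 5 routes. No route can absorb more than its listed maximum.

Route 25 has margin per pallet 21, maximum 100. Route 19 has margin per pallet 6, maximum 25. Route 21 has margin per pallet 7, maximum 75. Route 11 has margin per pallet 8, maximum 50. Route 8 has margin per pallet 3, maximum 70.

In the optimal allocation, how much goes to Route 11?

Rank by margin per pallet: Route 25 21 > Route 11 8 > Route 21 7 > Route 19 6 > Route 8 3.
Route 25 takes 100 to reach its cap of 100 ; 10 left.
Route 11 has room for 50 but only 10 remain, so it gets 10.

10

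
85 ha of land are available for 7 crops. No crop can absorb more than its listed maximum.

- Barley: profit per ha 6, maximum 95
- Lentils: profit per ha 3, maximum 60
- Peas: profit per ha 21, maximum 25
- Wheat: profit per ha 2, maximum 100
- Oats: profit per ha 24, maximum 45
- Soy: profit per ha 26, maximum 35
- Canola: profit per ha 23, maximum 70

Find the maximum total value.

2105

Highest profit per ha first: Soy 26 > Oats 24 > Canola 23 > Peas 21 > Barley 6 > Lentils 3 > Wheat 2.
Soy: +35 to 35 (cap) — 50 left.
Oats takes 45 to reach its cap of 45 — 5 left.
Canola: +5 (room for 70) → 5. Pool exhausted.
Total = 24×45 + 26×35 + 23×5 = 2105.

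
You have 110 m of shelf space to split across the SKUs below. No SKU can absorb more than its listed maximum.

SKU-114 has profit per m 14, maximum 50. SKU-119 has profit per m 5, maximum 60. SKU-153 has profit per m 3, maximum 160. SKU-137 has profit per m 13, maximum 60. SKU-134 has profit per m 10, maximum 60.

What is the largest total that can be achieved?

Rank by profit per m: SKU-114 14 > SKU-137 13 > SKU-134 10 > SKU-119 5 > SKU-153 3.
Give SKU-114 50 to hit its cap of 50 ; 60 left.
Give SKU-137 60 to hit its cap of 60 ; 0 left.
Total = 14×50 + 13×60 = 1480.

1480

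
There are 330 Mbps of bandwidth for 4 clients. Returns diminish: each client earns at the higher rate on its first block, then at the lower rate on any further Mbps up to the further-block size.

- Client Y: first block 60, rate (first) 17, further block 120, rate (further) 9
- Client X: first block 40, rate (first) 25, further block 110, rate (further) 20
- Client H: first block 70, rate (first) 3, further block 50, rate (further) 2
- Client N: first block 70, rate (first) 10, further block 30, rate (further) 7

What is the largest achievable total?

Rank every tier by rate: Client X/first 25 > Client X/second 20 > Client Y/first 17 > Client N/first 10 > Client Y/second 9 > Client N/second 7 > Client H/first 3 > Client H/second 2.
Client X first at 25: fill all 40 → 290 left.
Fill Client X second block (110 at 20) → 180 left.
Client Y/first (17): +60 → 120 left.
Client N first at 10: fill all 70 → 50 left.
Client Y second at 9: only 50 left, fill 50.
Total = 25×40 + 20×110 + 17×60 + 10×70 + 9×50 = 5370.

5370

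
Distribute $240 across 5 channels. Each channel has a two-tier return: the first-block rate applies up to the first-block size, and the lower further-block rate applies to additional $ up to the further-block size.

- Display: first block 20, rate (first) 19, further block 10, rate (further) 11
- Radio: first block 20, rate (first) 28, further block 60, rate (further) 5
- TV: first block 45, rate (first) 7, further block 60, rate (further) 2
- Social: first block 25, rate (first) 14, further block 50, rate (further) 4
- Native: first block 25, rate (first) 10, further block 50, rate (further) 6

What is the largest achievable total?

Order all 10 blocks by rate: Radio/tier1 28 > Display/tier1 19 > Social/tier1 14 > Display/tier2 11 > Native/tier1 10 > TV/tier1 7 > Native/tier2 6 > Radio/tier2 5 > Social/tier2 4 > TV/tier2 2.
Fill Radio tier1 block (20 at 28) — 220 left.
Display/tier1 (19): +20 — 200 left.
Social/tier1 (14): +25 — 175 left.
Fill Display tier2 block (10 at 11) — 165 left.
Native/tier1 (10): +25 — 140 left.
Fill TV tier1 block (45 at 7) — 95 left.
Native tier2 at 6: fill all 50 — 45 left.
45 remain; put them into Radio tier2 at 5.
Total = 28×20 + 19×20 + 14×25 + 11×10 + 10×25 + 7×45 + 6×50 + 5×45 = 2490.

2490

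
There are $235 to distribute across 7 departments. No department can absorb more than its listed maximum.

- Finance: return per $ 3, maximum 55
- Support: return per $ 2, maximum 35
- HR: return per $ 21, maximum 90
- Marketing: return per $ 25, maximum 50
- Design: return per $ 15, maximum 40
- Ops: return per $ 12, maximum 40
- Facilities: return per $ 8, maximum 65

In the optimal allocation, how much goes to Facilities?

Highest return per $ first: Marketing 25 > HR 21 > Design 15 > Ops 12 > Facilities 8 > Finance 3 > Support 2.
Marketing takes 50 to reach its cap of 50 — 185 left.
HR takes 90 to reach its cap of 90 — 95 left.
Design takes 40 to reach its cap of 40 — 55 left.
Ops takes 40 to reach its cap of 40 — 15 left.
Facilities has room for 65 but only 15 remain, so it gets 15.

15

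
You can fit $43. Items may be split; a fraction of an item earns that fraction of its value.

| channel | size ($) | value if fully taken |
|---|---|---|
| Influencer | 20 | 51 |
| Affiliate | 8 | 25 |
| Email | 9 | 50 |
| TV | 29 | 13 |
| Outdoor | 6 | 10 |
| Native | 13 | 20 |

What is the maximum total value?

Sort by value density: Email 50/9≈5.56, Affiliate 25/8≈3.12, Influencer 51/20≈2.55, Outdoor 10/6≈1.67, Native 20/13≈1.54, TV 13/29≈0.448.
Email: take in full, 9 $ for value 50 — 34 left.
Take all of Affiliate (8 $, value 25) — 26 $ left.
All 20 $ of Influencer fit (value 51) — 6 remain.
Take all of Outdoor (6 $, value 10) — 0 $ left.
Total value = 136.

136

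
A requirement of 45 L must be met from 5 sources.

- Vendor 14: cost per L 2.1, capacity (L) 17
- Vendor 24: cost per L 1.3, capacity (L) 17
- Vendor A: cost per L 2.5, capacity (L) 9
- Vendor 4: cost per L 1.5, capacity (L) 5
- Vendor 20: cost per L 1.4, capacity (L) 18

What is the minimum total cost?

65.3

Fill from the cheapest source first.
Take 17 from Vendor 24 at 1.3 ; need 28 more.
Vendor 20 at 1.4: take all 18 L ; 10 still needed.
Vendor 4 (1.5): use full 5 ; 5 L to go.
Vendor 14 at 2.1: take 5 of its 17 ; requirement met.
Vendor A: unused.
Cost = 17×1.3 + 18×1.4 + 5×1.5 + 5×2.1 = 65.3.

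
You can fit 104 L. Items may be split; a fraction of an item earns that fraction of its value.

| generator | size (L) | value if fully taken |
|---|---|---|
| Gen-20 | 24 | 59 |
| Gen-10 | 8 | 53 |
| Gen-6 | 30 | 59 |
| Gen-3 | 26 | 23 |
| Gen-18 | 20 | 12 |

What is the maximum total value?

203.6

Sort by value density: Gen-10 53/8≈6.62, Gen-20 59/24≈2.46, Gen-6 59/30≈1.97, Gen-3 23/26≈0.885, Gen-18 12/20≈0.6.
Take all of Gen-10 (8 L, value 53) — 96 L left.
All 24 L of Gen-20 fit (value 59) — 72 remain.
Take all of Gen-6 (30 L, value 59) — 42 L left.
All 26 L of Gen-3 fit (value 23) — 16 remain.
Only 16 L remain; take 16/20 of Gen-18 for value 12×16/20 = 9.6.
Total value = 203.6.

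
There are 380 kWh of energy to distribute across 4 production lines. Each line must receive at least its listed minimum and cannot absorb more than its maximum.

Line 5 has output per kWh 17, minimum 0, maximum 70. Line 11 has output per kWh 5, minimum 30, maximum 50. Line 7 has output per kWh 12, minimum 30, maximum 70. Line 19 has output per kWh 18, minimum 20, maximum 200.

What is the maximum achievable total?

5830

Meeting every minimum uses 0+30+30+20 = 80 kWh, leaving 300.
Rank by output per kWh: Line 19 18 > Line 5 17 > Line 7 12 > Line 11 5.
Give Line 19 180 more to hit its cap of 200 → 120 left.
Line 5: +70 to 70 (cap) → 50 left.
Line 7: +40 to 70 (cap) → 10 left.
Only 10 left; Line 11 takes them to reach 40.
Total = 17×70 + 5×40 + 12×70 + 18×200 = 5830.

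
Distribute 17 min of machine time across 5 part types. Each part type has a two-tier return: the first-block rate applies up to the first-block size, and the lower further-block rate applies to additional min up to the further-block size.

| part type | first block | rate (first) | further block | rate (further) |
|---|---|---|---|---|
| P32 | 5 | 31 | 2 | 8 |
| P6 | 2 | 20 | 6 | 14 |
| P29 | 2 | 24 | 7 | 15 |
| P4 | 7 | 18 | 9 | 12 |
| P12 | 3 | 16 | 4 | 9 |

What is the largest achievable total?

Rank every tier by rate: P32/first 31 > P29/first 24 > P6/first 20 > P4/first 18 > P12/first 16 > P29/second 15 > P6/second 14 > P4/second 12 > P12/second 9 > P32/second 8.
P32/first (31): +5 ; 12 left.
P29 first at 24: fill all 2 ; 10 left.
P6 first at 20: fill all 2 ; 8 left.
P4 first at 18: fill all 7 ; 1 left.
1 remain; put them into P12 first at 16.
Total = 31×5 + 24×2 + 20×2 + 18×7 + 16×1 = 385.

385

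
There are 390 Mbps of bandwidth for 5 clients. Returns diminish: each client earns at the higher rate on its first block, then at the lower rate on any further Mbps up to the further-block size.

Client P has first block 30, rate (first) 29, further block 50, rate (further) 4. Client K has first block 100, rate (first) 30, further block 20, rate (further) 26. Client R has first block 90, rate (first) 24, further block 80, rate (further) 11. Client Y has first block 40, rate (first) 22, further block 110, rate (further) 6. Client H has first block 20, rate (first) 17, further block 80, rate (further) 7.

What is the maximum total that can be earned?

Treat each block as its own option and order by rate: Client K/first 30 > Client P/first 29 > Client K/second 26 > Client R/first 24 > Client Y/first 22 > Client H/first 17 > Client R/second 11 > Client H/second 7 > Client Y/second 6 > Client P/second 4.
Fill Client K first block (100 at 30) → 290 left.
Client P first at 29: fill all 30 → 260 left.
Client K/second (26): +20 → 240 left.
Client R first at 24: fill all 90 → 150 left.
Client Y/first (22): +40 → 110 left.
Client H/first (17): +20 → 90 left.
Fill Client R second block (80 at 11) → 10 left.
10 remain; put them into Client H second at 7.
Total = 30×100 + 29×30 + 26×20 + 24×90 + 22×40 + 17×20 + 11×80 + 7×10 = 8720.

8720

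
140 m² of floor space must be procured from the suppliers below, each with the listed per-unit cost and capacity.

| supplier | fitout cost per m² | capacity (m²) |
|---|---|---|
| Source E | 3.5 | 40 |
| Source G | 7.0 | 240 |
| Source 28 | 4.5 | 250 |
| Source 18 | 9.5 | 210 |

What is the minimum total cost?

Use suppliers in increasing cost order.
Source E (3.5): use full 40 ; 100 m² to go.
Take 100 from Source 28 at 4.5 to finish.
Source G, Source 18: unused.
Cost = 40×3.5 + 100×4.5 = 590.

590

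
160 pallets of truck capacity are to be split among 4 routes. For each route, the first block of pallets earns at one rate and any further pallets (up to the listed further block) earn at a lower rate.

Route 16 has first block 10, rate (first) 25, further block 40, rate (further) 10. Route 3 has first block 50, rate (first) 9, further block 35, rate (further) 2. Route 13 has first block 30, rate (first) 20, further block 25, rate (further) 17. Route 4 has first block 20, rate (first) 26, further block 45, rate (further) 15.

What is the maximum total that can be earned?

2770

Rank every tier by rate: Route 4/first 26 > Route 16/first 25 > Route 13/first 20 > Route 13/second 17 > Route 4/second 15 > Route 16/second 10 > Route 3/first 9 > Route 3/second 2.
Route 4 first at 26: fill all 20 → 140 left.
Fill Route 16 first block (10 at 25) → 130 left.
Fill Route 13 first block (30 at 20) → 100 left.
Route 13/second (17): +25 → 75 left.
Route 4 second at 15: fill all 45 → 30 left.
30 remain; put them into Route 16 second at 10.
Total = 26×20 + 25×10 + 20×30 + 17×25 + 15×45 + 10×30 = 2770.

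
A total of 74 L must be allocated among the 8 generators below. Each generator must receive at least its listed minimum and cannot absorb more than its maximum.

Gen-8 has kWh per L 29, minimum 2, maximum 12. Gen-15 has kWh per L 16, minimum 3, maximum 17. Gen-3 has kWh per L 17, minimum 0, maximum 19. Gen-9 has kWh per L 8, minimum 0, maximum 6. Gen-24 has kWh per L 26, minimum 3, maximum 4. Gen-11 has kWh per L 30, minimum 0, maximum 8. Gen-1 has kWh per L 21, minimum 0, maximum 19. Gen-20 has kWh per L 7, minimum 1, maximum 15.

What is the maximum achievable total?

Meeting every minimum uses 2+3+0+0+3+0+0+1 = 9 L, leaving 65.
Rank by kWh per L: Gen-11 30 > Gen-8 29 > Gen-24 26 > Gen-1 21 > Gen-3 17 > Gen-15 16 > Gen-9 8 > Gen-20 7.
Gen-11: +8 to 8 (cap) — 57 left.
Gen-8 takes 10 more to reach its cap of 12 — 47 left.
Gen-24 takes 1 more to reach its cap of 4 — 46 left.
Gen-1 takes 19 more to reach its cap of 19 — 27 left.
Give Gen-3 19 more to hit its cap of 19 — 8 left.
Gen-15 has room for 14 more but only 8 remain, so it gets 11.
Total = 29×12 + 16×11 + 17×19 + 26×4 + 30×8 + 21×19 + 7×1 = 1597.

1597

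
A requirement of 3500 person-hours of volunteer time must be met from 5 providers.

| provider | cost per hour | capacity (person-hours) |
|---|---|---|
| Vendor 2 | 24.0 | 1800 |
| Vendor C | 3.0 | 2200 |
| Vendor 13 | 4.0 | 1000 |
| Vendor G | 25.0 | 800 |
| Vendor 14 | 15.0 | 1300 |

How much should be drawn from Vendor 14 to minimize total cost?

300

Fill from the cheapest provider first.
Take 2200 from Vendor C at 3.0 → need 1300 more.
Take 1000 from Vendor 13 at 4.0 → need 300 more.
Vendor 14 (15.0): take the remaining 300 → done.
Vendor 2, Vendor G: unused.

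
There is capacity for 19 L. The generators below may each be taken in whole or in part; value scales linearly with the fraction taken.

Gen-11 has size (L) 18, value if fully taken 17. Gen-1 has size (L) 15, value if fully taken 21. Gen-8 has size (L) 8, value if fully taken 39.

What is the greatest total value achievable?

Best value per unit of size first: Gen-8 39/8≈4.88, Gen-1 21/15≈1.4, Gen-11 17/18≈0.944.
Gen-8: take in full, 8 L for value 39 ; 11 left.
Only 11 L remain; take 11/15 of Gen-1 for value 21×11/15 = 15.4.
Total value = 54.4.

54.4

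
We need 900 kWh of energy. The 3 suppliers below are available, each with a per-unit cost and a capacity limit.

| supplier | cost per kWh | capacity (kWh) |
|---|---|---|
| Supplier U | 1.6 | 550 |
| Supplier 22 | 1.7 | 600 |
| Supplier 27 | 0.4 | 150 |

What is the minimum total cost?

Cheapest first:
Supplier 27 at 0.4: take all 150 kWh — 750 still needed.
Supplier U (1.6): use full 550 — 200 kWh to go.
Supplier 22 at 1.7: take 200 of its 600 — requirement met.
Cost = 150×0.4 + 550×1.6 + 200×1.7 = 1280.

1280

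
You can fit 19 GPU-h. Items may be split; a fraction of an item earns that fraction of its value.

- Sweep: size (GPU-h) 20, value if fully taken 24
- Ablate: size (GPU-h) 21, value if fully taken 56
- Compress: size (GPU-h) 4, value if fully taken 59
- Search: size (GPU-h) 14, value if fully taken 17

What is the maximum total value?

Rank by value-to-size ratio: Compress 59/4≈14.8, Ablate 56/21≈2.67, Search 17/14≈1.21, Sweep 24/20≈1.2.
All 4 GPU-h of Compress fit (value 59) — 15 remain.
15 GPU-h left: a 15/21 share of Ablate gives 56×15/21 = 40.
Total value = 99.

99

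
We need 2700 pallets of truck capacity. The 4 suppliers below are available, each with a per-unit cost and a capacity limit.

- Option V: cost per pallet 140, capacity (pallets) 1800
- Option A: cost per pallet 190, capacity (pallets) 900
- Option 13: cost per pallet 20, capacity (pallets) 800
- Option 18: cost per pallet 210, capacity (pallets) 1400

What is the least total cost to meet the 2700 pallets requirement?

Fill from the cheapest supplier first.
Option 13 (20): use full 800 → 1900 pallets to go.
Option V at 140: take all 1800 pallets → 100 still needed.
Option A at 190: take 100 of its 900 → requirement met.
Option 18: unused.
Cost = 800×20 + 1800×140 + 100×190 = 287000.

287000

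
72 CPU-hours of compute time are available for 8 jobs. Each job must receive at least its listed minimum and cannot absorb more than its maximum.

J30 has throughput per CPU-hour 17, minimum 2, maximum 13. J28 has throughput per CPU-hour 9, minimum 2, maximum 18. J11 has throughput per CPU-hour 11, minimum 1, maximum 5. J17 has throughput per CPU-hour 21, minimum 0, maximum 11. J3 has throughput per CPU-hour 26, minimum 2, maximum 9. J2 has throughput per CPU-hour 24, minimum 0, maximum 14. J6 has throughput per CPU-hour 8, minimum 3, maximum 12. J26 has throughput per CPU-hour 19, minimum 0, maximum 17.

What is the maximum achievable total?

1420

Meeting every minimum uses 2+2+1+0+2+0+3+0 = 10 CPU-hours, leaving 62.
Order the jobs by throughput per CPU-hour: J3 26 > J2 24 > J17 21 > J26 19 > J30 17 > J11 11 > J28 9 > J6 8.
J3: +7 to 9 (cap) → 55 left.
J2 takes 14 more to reach its cap of 14 → 41 left.
Give J17 11 more to hit its cap of 11 → 30 left.
J26 takes 17 more to reach its cap of 17 → 13 left.
J30 takes 11 more to reach its cap of 13 → 2 left.
J11: +2 (room for 4) → 3. Pool exhausted.
Total = 17×13 + 9×2 + 11×3 + 21×11 + 26×9 + 24×14 + 8×3 + 19×17 = 1420.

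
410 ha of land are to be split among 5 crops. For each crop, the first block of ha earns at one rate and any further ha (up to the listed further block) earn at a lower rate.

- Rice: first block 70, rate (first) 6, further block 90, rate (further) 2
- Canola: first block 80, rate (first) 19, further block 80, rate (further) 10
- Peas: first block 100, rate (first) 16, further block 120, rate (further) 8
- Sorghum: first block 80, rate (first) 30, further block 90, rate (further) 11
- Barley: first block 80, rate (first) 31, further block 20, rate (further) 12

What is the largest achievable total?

Rank every tier by rate: Barley/T1 31 > Sorghum/T1 30 > Canola/T1 19 > Peas/T1 16 > Barley/T2 12 > Sorghum/T2 11 > Canola/T2 10 > Peas/T2 8 > Rice/T1 6 > Rice/T2 2.
Fill Barley T1 block (80 at 31) → 330 left.
Sorghum T1 at 30: fill all 80 → 250 left.
Canola T1 at 19: fill all 80 → 170 left.
Peas/T1 (16): +100 → 70 left.
Barley T2 at 12: fill all 20 → 50 left.
50 remain; put them into Sorghum T2 at 11.
Total = 31×80 + 30×80 + 19×80 + 16×100 + 12×20 + 11×50 = 8790.

8790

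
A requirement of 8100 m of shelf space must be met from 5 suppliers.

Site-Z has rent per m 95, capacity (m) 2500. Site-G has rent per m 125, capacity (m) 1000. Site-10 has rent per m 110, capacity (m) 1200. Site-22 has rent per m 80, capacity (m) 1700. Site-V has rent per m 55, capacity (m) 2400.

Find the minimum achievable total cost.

675000

Fill from the cheapest supplier first.
Site-V (55): use full 2400 ; 5700 m to go.
Take 1700 from Site-22 at 80 ; need 4000 more.
Site-Z (95): use full 2500 ; 1500 m to go.
Site-10 at 110: take all 1200 m ; 300 still needed.
Take 300 from Site-G at 125 to finish.
Cost = 2400×55 + 1700×80 + 2500×95 + 1200×110 + 300×125 = 675000.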